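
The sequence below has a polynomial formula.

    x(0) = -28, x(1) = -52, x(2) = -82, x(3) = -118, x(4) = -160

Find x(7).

First differences: -24  -30  -36  -42
Second differences: -6  -6  -6
The second differences are constant (-6).
-42 − 6 = -48;  -160 − 48 = -208
-48 − 6 = -54;  -208 − 54 = -262
-54 − 6 = -60;  -262 − 60 = -322

-322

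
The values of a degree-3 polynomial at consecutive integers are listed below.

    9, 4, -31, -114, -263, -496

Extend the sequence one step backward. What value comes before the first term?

First differences: -5  -35  -83  -149  -233
Second differences: -30  -48  -66  -84
Third differences: -18  -18  -18
The third differences are constant at -18.
Work back: -30 + 18 = -12;  -5 + 12 = 7;  9 − 7 = 2

2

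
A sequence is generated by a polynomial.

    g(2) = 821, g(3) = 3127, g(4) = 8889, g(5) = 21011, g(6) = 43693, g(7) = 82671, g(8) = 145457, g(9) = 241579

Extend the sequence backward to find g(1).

2306, 5762, 12122, 22682, 38978, 62786, 96122
3456, 6360, 10560, 16296, 23808, 33336
2904, 4200, 5736, 7512, 9528
1296, 1536, 1776, 2016
240, 240, 240
The fifth differences are constant at 240.
Work back: 1296 − 240 = 1056;  2904 − 1056 = 1848;  3456 − 1848 = 1608;  2306 − 1608 = 698;  821 − 698 = 123

123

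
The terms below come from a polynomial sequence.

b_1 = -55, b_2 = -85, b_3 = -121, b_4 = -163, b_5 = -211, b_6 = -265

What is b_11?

First differences: -30  -36  -42  -48  -54
Second differences: -6  -6  -6  -6
Second differences constant at -6.
-54 − 6 = -60;  -265 − 60 = -325
-60 − 6 = -66;  -325 − 66 = -391
-66 − 6 = -72;  -391 − 72 = -463
-72 − 6 = -78;  -463 − 78 = -541
-78 − 6 = -84;  -541 − 84 = -625

-625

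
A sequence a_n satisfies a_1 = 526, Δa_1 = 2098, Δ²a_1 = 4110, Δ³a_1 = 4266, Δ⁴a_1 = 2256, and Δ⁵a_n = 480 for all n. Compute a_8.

339872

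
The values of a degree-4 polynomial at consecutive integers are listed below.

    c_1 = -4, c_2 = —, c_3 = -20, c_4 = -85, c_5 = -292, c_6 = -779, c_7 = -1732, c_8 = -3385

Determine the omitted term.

-7

Using the last 6 terms:
-65, -207, -487, -953, -1653
-142, -280, -466, -700
-138, -186, -234
-48, -48
Constant fourth difference = -48.
Extend backward: -138 + 48 = -90;  -142 + 90 = -52;  -65 + 52 = -13;  -20 + 13 = -7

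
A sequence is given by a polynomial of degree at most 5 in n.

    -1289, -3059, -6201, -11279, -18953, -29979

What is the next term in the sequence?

First differences: -1770 , -3142 , -5078 , -7674 , -11026
Second differences: -1372 , -1936 , -2596 , -3352
Third differences: -564 , -660 , -756
Fourth differences: -96 , -96
The fourth differences are constant (-96).
-756 − 96 = -852;  -3352 − 852 = -4204;  -11026 − 4204 = -15230;  -29979 − 15230 = -45209

-45209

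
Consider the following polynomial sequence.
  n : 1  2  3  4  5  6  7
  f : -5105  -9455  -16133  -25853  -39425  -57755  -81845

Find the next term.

-112793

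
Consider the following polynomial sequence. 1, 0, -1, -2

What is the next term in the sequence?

-3

D1: -1 , -1 , -1
The first differences are constant (-1).
-2 − 1 = -3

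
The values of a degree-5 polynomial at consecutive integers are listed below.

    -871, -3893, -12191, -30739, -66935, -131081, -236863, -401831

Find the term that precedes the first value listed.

Δ: -3022  -8298  -18548  -36196  -64146  -105782  -164968
Δ²: -5276  -10250  -17648  -27950  -41636  -59186
Δ³: -4974  -7398  -10302  -13686  -17550
Δ⁴: -2424  -2904  -3384  -3864
Δ⁵: -480  -480  -480
The fifth differences are constant at -480.
Work back: -2424 + 480 = -1944;  -4974 + 1944 = -3030;  -5276 + 3030 = -2246;  -3022 + 2246 = -776;  -871 + 776 = -95

-95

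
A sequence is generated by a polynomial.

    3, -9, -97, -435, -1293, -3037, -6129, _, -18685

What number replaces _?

-11127

Using the first 7 terms:
First differences: -12, -88, -338, -858, -1744, -3092
Second differences: -76, -250, -520, -886, -1348
Third differences: -174, -270, -366, -462
Fourth differences: -96, -96, -96
Constant fourth difference = -96.
Extend forward: -462 − 96 = -558;  -1348 − 558 = -1906;  -3092 − 1906 = -4998;  -6129 − 4998 = -11127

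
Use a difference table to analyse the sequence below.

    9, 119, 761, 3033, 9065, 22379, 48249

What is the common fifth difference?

D1: 110, 642, 2272, 6032, 13314, 25870
D2: 532, 1630, 3760, 7282, 12556
D3: 1098, 2130, 3522, 5274
D4: 1032, 1392, 1752
D5: 360, 360

360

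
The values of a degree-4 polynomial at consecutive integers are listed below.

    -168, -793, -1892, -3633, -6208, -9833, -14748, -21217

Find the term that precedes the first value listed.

D1: -625  -1099  -1741  -2575  -3625  -4915  -6469
D2: -474  -642  -834  -1050  -1290  -1554
D3: -168  -192  -216  -240  -264
D4: -24  -24  -24  -24
The fourth differences are constant at -24.
Work back: -168 + 24 = -144;  -474 + 144 = -330;  -625 + 330 = -295;  -168 + 295 = 127

127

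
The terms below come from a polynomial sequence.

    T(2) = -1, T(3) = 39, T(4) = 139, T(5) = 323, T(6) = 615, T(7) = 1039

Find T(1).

-5

D1: 40  100  184  292  424
D2: 60  84  108  132
D3: 24  24  24
The third differences are constant at 24.
Work back: 60 − 24 = 36;  40 − 36 = 4;  -1 − 4 = -5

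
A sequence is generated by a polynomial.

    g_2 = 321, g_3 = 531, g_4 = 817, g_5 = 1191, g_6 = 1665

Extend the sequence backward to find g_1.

175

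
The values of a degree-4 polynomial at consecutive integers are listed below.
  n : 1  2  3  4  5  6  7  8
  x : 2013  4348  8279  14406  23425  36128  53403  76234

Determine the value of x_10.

First differences: 2335  3931  6127  9019  12703  17275  22831
Second differences: 1596  2196  2892  3684  4572  5556
Third differences: 600  696  792  888  984
Fourth differences: 96  96  96  96
Constant fourth difference = 96, so extend:
984 + 96 = 1080;  5556 + 1080 = 6636;  22831 + 6636 = 29467;  76234 + 29467 = 105701
1080 + 96 = 1176;  6636 + 1176 = 7812;  29467 + 7812 = 37279;  105701 + 37279 = 142980

142980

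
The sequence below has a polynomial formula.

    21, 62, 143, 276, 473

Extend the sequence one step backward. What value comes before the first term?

8

Δ: 41  81  133  197
Δ²: 40  52  64
Δ³: 12  12
The third differences are constant at 12.
Work back: 40 − 12 = 28;  41 − 28 = 13;  21 − 13 = 8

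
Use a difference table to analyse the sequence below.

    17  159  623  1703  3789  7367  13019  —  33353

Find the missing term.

Using the first 7 terms:
D1: 142  464  1080  2086  3578  5652
D2: 322  616  1006  1492  2074
D3: 294  390  486  582
D4: 96  96  96
Constant fourth difference = 96.
Extend forward: 582 + 96 = 678;  2074 + 678 = 2752;  5652 + 2752 = 8404;  13019 + 8404 = 21423

21423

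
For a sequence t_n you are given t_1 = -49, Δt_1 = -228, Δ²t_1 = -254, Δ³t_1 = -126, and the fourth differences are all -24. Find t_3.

-759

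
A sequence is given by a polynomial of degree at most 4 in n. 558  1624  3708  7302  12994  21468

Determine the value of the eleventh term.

136228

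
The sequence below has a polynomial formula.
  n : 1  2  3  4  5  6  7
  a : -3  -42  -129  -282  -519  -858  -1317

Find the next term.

D1: -39, -87, -153, -237, -339, -459
D2: -48, -66, -84, -102, -120
D3: -18, -18, -18, -18
Constant third difference = -18, so extend:
-120 − 18 = -138;  -459 − 138 = -597;  -1317 − 597 = -1914

-1914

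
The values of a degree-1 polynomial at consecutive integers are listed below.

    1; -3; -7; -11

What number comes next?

-15

-4  -4  -4
First differences constant at -4.
-11 − 4 = -15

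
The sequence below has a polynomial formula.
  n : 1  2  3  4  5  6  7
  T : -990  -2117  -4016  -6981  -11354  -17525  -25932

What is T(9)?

-51446

First differences: -1127, -1899, -2965, -4373, -6171, -8407
Second differences: -772, -1066, -1408, -1798, -2236
Third differences: -294, -342, -390, -438
Fourth differences: -48, -48, -48
Fourth differences constant at -48.
-438 − 48 = -486;  -2236 − 486 = -2722;  -8407 − 2722 = -11129;  -25932 − 11129 = -37061
-486 − 48 = -534;  -2722 − 534 = -3256;  -11129 − 3256 = -14385;  -37061 − 14385 = -51446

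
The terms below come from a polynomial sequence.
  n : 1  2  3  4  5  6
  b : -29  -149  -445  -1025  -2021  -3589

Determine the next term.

-5909

D1: -120, -296, -580, -996, -1568
D2: -176, -284, -416, -572
D3: -108, -132, -156
D4: -24, -24
Fourth differences constant at -24.
-156 − 24 = -180;  -572 − 180 = -752;  -1568 − 752 = -2320;  -3589 − 2320 = -5909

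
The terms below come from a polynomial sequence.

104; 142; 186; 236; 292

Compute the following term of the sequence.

38, 44, 50, 56
6, 6, 6
The second differences are constant (6).
56 + 6 = 62;  292 + 62 = 354

354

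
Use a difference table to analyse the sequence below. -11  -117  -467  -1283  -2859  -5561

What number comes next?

-9827

Δ: -106  -350  -816  -1576  -2702
Δ²: -244  -466  -760  -1126
Δ³: -222  -294  -366
Δ⁴: -72  -72
Fourth differences constant at -72.
-366 − 72 = -438;  -1126 − 438 = -1564;  -2702 − 1564 = -4266;  -5561 − 4266 = -9827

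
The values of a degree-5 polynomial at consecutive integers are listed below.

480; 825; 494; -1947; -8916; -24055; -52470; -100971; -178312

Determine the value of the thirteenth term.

First differences: 345  -331  -2441  -6969  -15139  -28415  -48501  -77341
Second differences: -676  -2110  -4528  -8170  -13276  -20086  -28840
Third differences: -1434  -2418  -3642  -5106  -6810  -8754
Fourth differences: -984  -1224  -1464  -1704  -1944
Fifth differences: -240  -240  -240  -240
Fifth differences constant at -240.
-1944 − 240 = -2184;  -8754 − 2184 = -10938;  -28840 − 10938 = -39778;  -77341 − 39778 = -117119;  -178312 − 117119 = -295431
-2184 − 240 = -2424;  -10938 − 2424 = -13362;  -39778 − 13362 = -53140;  -117119 − 53140 = -170259;  -295431 − 170259 = -465690
-2424 − 240 = -2664;  -13362 − 2664 = -16026;  -53140 − 16026 = -69166;  -170259 − 69166 = -239425;  -465690 − 239425 = -705115
-2664 − 240 = -2904;  -16026 − 2904 = -18930;  -69166 − 18930 = -88096;  -239425 − 88096 = -327521;  -705115 − 327521 = -1032636

-1032636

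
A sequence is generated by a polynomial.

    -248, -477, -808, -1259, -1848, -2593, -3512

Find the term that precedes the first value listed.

D1: -229, -331, -451, -589, -745, -919
D2: -102, -120, -138, -156, -174
D3: -18, -18, -18, -18
The third differences are constant at -18.
Work back: -102 + 18 = -84;  -229 + 84 = -145;  -248 + 145 = -103

-103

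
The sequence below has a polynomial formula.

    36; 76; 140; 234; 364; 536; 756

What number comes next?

1030

D1: 40, 64, 94, 130, 172, 220
D2: 24, 30, 36, 42, 48
D3: 6, 6, 6, 6
Constant third difference = 6, so extend:
48 + 6 = 54;  220 + 54 = 274;  756 + 274 = 1030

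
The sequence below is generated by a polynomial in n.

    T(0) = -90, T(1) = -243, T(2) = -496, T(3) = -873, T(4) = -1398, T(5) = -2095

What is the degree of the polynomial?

3

-153, -253, -377, -525, -697
-100, -124, -148, -172
-24, -24, -24
The third differences are constant, so the polynomial has degree 3.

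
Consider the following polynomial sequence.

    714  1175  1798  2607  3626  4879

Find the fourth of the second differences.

First differences: 461, 623, 809, 1019, 1253
Second differences: 162, 186, 210, 234
Third differences: 24, 24, 24

234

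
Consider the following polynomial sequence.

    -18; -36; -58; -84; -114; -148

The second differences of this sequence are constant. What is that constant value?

-4

Δ: -18, -22, -26, -30, -34
Δ²: -4, -4, -4, -4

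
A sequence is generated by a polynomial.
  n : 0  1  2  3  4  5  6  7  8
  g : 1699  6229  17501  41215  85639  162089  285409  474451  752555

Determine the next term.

1148029

D1: 4530 , 11272 , 23714 , 44424 , 76450 , 123320 , 189042 , 278104
D2: 6742 , 12442 , 20710 , 32026 , 46870 , 65722 , 89062
D3: 5700 , 8268 , 11316 , 14844 , 18852 , 23340
D4: 2568 , 3048 , 3528 , 4008 , 4488
D5: 480 , 480 , 480 , 480
Fifth differences constant at 480.
4488 + 480 = 4968;  23340 + 4968 = 28308;  89062 + 28308 = 117370;  278104 + 117370 = 395474;  752555 + 395474 = 1148029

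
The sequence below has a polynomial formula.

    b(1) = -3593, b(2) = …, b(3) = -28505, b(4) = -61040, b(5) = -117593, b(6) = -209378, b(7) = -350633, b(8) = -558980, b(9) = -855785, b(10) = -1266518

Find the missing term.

-11438

Using the last 8 terms:
First differences: -32535, -56553, -91785, -141255, -208347, -296805, -410733
Second differences: -24018, -35232, -49470, -67092, -88458, -113928
Third differences: -11214, -14238, -17622, -21366, -25470
Fourth differences: -3024, -3384, -3744, -4104
Fifth differences: -360, -360, -360
Constant fifth difference = -360.
Extend backward: -3024 + 360 = -2664;  -11214 + 2664 = -8550;  -24018 + 8550 = -15468;  -32535 + 15468 = -17067;  -28505 + 17067 = -11438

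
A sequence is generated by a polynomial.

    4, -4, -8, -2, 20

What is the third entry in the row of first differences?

First differences: -8, -4, 6, 22
Second differences: 4, 10, 16
Third differences: 6, 6

6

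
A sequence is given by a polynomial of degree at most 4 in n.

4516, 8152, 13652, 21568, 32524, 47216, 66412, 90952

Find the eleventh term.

D1: 3636  5500  7916  10956  14692  19196  24540
D2: 1864  2416  3040  3736  4504  5344
D3: 552  624  696  768  840
D4: 72  72  72  72
Constant fourth difference = 72, so extend:
840 + 72 = 912;  5344 + 912 = 6256;  24540 + 6256 = 30796;  90952 + 30796 = 121748
912 + 72 = 984;  6256 + 984 = 7240;  30796 + 7240 = 38036;  121748 + 38036 = 159784
984 + 72 = 1056;  7240 + 1056 = 8296;  38036 + 8296 = 46332;  159784 + 46332 = 206116

206116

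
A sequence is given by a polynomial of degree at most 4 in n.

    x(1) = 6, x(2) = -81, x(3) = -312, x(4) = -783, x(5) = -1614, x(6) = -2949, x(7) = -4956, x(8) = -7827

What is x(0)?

D1: -87, -231, -471, -831, -1335, -2007, -2871
D2: -144, -240, -360, -504, -672, -864
D3: -96, -120, -144, -168, -192
D4: -24, -24, -24, -24
The fourth differences are constant at -24.
Work back: -96 + 24 = -72;  -144 + 72 = -72;  -87 + 72 = -15;  6 + 15 = 21

21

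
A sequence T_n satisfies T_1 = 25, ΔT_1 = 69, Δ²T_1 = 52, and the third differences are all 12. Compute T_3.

215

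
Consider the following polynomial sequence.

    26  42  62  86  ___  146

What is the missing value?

Using the first 4 terms:
Δ: 16  20  24
Δ²: 4  4
Constant second difference = 4.
Extend forward: 24 + 4 = 28;  86 + 28 = 114

114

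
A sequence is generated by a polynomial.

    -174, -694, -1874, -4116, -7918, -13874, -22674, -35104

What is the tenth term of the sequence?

-74478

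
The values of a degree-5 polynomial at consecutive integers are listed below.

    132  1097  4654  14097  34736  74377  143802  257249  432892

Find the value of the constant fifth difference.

480

Δ: 965, 3557, 9443, 20639, 39641, 69425, 113447, 175643
Δ²: 2592, 5886, 11196, 19002, 29784, 44022, 62196
Δ³: 3294, 5310, 7806, 10782, 14238, 18174
Δ⁴: 2016, 2496, 2976, 3456, 3936
Δ⁵: 480, 480, 480, 480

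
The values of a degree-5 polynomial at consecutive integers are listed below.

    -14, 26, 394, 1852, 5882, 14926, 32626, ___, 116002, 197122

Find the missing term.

Using the first 7 terms:
D1: 40  368  1458  4030  9044  17700
D2: 328  1090  2572  5014  8656
D3: 762  1482  2442  3642
D4: 720  960  1200
D5: 240  240
Constant fifth difference = 240.
Extend forward: 1200 + 240 = 1440;  3642 + 1440 = 5082;  8656 + 5082 = 13738;  17700 + 13738 = 31438;  32626 + 31438 = 64064

64064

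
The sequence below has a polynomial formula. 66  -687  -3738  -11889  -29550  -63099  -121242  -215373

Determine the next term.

-753, -3051, -8151, -17661, -33549, -58143, -94131
-2298, -5100, -9510, -15888, -24594, -35988
-2802, -4410, -6378, -8706, -11394
-1608, -1968, -2328, -2688
-360, -360, -360
Fifth differences constant at -360.
-2688 − 360 = -3048;  -11394 − 3048 = -14442;  -35988 − 14442 = -50430;  -94131 − 50430 = -144561;  -215373 − 144561 = -359934

-359934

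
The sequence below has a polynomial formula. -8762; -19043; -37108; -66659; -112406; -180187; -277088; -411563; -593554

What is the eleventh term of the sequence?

Δ: -10281  -18065  -29551  -45747  -67781  -96901  -134475  -181991
Δ²: -7784  -11486  -16196  -22034  -29120  -37574  -47516
Δ³: -3702  -4710  -5838  -7086  -8454  -9942
Δ⁴: -1008  -1128  -1248  -1368  -1488
Δ⁵: -120  -120  -120  -120
Fifth differences constant at -120.
-1488 − 120 = -1608;  -9942 − 1608 = -11550;  -47516 − 11550 = -59066;  -181991 − 59066 = -241057;  -593554 − 241057 = -834611
-1608 − 120 = -1728;  -11550 − 1728 = -13278;  -59066 − 13278 = -72344;  -241057 − 72344 = -313401;  -834611 − 313401 = -1148012

-1148012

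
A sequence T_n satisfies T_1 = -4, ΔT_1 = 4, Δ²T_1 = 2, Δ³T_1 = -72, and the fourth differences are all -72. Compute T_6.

-1044

Build the table forward from the leading diagonal:
Fourth differences: -72  -72  -72  -72  -72  -72
Third differences: -72  -144  -216  -288  -360  -432
Second differences: 2  -70  -214  -430  -718  -1078
First differences: 4  6  -64  -278  -708  -1426
T: -4  0  6  -58  -336  -1044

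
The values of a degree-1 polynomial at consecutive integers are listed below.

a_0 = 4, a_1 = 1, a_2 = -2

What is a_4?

-8

Δ: -3  -3
First differences constant at -3.
-2 − 3 = -5
-5 − 3 = -8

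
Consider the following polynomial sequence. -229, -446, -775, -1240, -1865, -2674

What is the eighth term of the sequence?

-4940

D1: -217, -329, -465, -625, -809
D2: -112, -136, -160, -184
D3: -24, -24, -24
Constant third difference = -24, so extend:
-184 − 24 = -208;  -809 − 208 = -1017;  -2674 − 1017 = -3691
-208 − 24 = -232;  -1017 − 232 = -1249;  -3691 − 1249 = -4940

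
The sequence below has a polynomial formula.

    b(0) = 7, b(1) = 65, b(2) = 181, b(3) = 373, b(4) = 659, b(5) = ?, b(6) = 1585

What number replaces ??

Using the first 5 terms:
58, 116, 192, 286
58, 76, 94
18, 18
Constant third difference = 18.
Extend forward: 94 + 18 = 112;  286 + 112 = 398;  659 + 398 = 1057

1057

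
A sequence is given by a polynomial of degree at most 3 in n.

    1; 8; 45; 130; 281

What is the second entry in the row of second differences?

Δ: 7, 37, 85, 151
Δ²: 30, 48, 66
Δ³: 18, 18

48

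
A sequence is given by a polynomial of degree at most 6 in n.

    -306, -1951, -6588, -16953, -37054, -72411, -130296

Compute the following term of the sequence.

-219973

Δ: -1645 , -4637 , -10365 , -20101 , -35357 , -57885
Δ²: -2992 , -5728 , -9736 , -15256 , -22528
Δ³: -2736 , -4008 , -5520 , -7272
Δ⁴: -1272 , -1512 , -1752
Δ⁵: -240 , -240
Fifth differences constant at -240.
-1752 − 240 = -1992;  -7272 − 1992 = -9264;  -22528 − 9264 = -31792;  -57885 − 31792 = -89677;  -130296 − 89677 = -219973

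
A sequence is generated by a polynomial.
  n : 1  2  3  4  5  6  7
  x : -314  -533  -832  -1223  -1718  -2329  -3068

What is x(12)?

-9103

Δ: -219, -299, -391, -495, -611, -739
Δ²: -80, -92, -104, -116, -128
Δ³: -12, -12, -12, -12
The third differences are constant (-12).
-128 − 12 = -140;  -739 − 140 = -879;  -3068 − 879 = -3947
-140 − 12 = -152;  -879 − 152 = -1031;  -3947 − 1031 = -4978
-152 − 12 = -164;  -1031 − 164 = -1195;  -4978 − 1195 = -6173
-164 − 12 = -176;  -1195 − 176 = -1371;  -6173 − 1371 = -7544
-176 − 12 = -188;  -1371 − 188 = -1559;  -7544 − 1559 = -9103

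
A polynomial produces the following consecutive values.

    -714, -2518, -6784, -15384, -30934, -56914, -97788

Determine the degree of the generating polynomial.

5

First differences: -1804, -4266, -8600, -15550, -25980, -40874
Second differences: -2462, -4334, -6950, -10430, -14894
Third differences: -1872, -2616, -3480, -4464
Fourth differences: -744, -864, -984
Fifth differences: -120, -120
The fifth differences are constant, so the polynomial has degree 5.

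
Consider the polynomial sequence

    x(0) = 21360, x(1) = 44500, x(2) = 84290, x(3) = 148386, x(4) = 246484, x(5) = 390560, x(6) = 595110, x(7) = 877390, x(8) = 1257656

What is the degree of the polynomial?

5

23140, 39790, 64096, 98098, 144076, 204550, 282280, 380266
16650, 24306, 34002, 45978, 60474, 77730, 97986
7656, 9696, 11976, 14496, 17256, 20256
2040, 2280, 2520, 2760, 3000
240, 240, 240, 240
The fifth differences are constant, so the polynomial has degree 5.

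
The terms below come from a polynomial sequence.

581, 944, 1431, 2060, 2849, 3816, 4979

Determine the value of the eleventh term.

Δ: 363, 487, 629, 789, 967, 1163
Δ²: 124, 142, 160, 178, 196
Δ³: 18, 18, 18, 18
Third differences constant at 18.
196 + 18 = 214;  1163 + 214 = 1377;  4979 + 1377 = 6356
214 + 18 = 232;  1377 + 232 = 1609;  6356 + 1609 = 7965
232 + 18 = 250;  1609 + 250 = 1859;  7965 + 1859 = 9824
250 + 18 = 268;  1859 + 268 = 2127;  9824 + 2127 = 11951

11951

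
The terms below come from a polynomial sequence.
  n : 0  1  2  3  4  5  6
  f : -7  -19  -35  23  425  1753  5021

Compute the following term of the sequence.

11795

-12  -16  58  402  1328  3268
-4  74  344  926  1940
78  270  582  1014
192  312  432
120  120
The fifth differences are constant (120).
432 + 120 = 552;  1014 + 552 = 1566;  1940 + 1566 = 3506;  3268 + 3506 = 6774;  5021 + 6774 = 11795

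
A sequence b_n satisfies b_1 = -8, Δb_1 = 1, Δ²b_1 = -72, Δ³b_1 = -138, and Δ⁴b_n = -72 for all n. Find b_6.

-2463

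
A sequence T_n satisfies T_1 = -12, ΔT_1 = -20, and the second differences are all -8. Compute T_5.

-140

Build the table forward from the leading diagonal:
D2: -8  -8  -8  -8  -8
D1: -20  -28  -36  -44  -52
T: -12  -32  -60  -96  -140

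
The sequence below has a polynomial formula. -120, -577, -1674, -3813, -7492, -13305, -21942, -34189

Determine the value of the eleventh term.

-457, -1097, -2139, -3679, -5813, -8637, -12247
-640, -1042, -1540, -2134, -2824, -3610
-402, -498, -594, -690, -786
-96, -96, -96, -96
Fourth differences constant at -96.
-786 − 96 = -882;  -3610 − 882 = -4492;  -12247 − 4492 = -16739;  -34189 − 16739 = -50928
-882 − 96 = -978;  -4492 − 978 = -5470;  -16739 − 5470 = -22209;  -50928 − 22209 = -73137
-978 − 96 = -1074;  -5470 − 1074 = -6544;  -22209 − 6544 = -28753;  -73137 − 28753 = -101890

-101890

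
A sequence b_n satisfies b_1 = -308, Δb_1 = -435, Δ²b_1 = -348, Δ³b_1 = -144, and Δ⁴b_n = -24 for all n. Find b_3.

Build the table forward from the leading diagonal:
Fourth differences: -24  -24  -24
Third differences: -144  -168  -192
Second differences: -348  -492  -660
First differences: -435  -783  -1275
b: -308  -743  -1526

-1526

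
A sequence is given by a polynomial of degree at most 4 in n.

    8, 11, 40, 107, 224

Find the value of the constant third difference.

12

D1: 3, 29, 67, 117
D2: 26, 38, 50
D3: 12, 12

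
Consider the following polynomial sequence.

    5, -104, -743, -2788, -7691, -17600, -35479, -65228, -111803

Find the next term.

Δ: -109 , -639 , -2045 , -4903 , -9909 , -17879 , -29749 , -46575
Δ²: -530 , -1406 , -2858 , -5006 , -7970 , -11870 , -16826
Δ³: -876 , -1452 , -2148 , -2964 , -3900 , -4956
Δ⁴: -576 , -696 , -816 , -936 , -1056
Δ⁵: -120 , -120 , -120 , -120
Fifth differences constant at -120.
-1056 − 120 = -1176;  -4956 − 1176 = -6132;  -16826 − 6132 = -22958;  -46575 − 22958 = -69533;  -111803 − 69533 = -181336

-181336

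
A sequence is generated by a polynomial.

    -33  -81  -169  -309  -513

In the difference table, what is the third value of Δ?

-140

D1: -48, -88, -140, -204
D2: -40, -52, -64
D3: -12, -12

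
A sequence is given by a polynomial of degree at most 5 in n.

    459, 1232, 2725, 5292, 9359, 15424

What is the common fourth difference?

72

Δ: 773, 1493, 2567, 4067, 6065
Δ²: 720, 1074, 1500, 1998
Δ³: 354, 426, 498
Δ⁴: 72, 72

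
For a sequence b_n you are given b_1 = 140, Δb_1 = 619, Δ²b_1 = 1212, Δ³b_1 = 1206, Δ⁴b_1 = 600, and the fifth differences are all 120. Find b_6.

30535

Build the table forward from the leading diagonal:
Fifth differences: 120, 120, 120, 120, 120, 120
Fourth differences: 600, 720, 840, 960, 1080, 1200
Third differences: 1206, 1806, 2526, 3366, 4326, 5406
Second differences: 1212, 2418, 4224, 6750, 10116, 14442
First differences: 619, 1831, 4249, 8473, 15223, 25339
b: 140, 759, 2590, 6839, 15312, 30535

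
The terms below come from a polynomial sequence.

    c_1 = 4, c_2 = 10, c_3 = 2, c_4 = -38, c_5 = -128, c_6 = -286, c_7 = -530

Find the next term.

-878

Δ: 6, -8, -40, -90, -158, -244
Δ²: -14, -32, -50, -68, -86
Δ³: -18, -18, -18, -18
Constant third difference = -18, so extend:
-86 − 18 = -104;  -244 − 104 = -348;  -530 − 348 = -878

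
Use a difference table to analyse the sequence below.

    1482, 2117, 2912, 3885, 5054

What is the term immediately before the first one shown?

Δ: 635, 795, 973, 1169
Δ²: 160, 178, 196
Δ³: 18, 18
The third differences are constant at 18.
Work back: 160 − 18 = 142;  635 − 142 = 493;  1482 − 493 = 989

989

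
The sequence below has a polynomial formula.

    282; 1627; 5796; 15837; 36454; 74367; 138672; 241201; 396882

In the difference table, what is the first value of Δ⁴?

D1: 1345, 4169, 10041, 20617, 37913, 64305, 102529, 155681
D2: 2824, 5872, 10576, 17296, 26392, 38224, 53152
D3: 3048, 4704, 6720, 9096, 11832, 14928
D4: 1656, 2016, 2376, 2736, 3096
D5: 360, 360, 360, 360

1656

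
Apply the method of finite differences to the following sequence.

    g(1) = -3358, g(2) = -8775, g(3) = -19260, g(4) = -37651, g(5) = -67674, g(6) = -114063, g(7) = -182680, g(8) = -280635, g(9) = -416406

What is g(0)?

-939

First differences: -5417, -10485, -18391, -30023, -46389, -68617, -97955, -135771
Second differences: -5068, -7906, -11632, -16366, -22228, -29338, -37816
Third differences: -2838, -3726, -4734, -5862, -7110, -8478
Fourth differences: -888, -1008, -1128, -1248, -1368
Fifth differences: -120, -120, -120, -120
The fifth differences are constant at -120.
Work back: -888 + 120 = -768;  -2838 + 768 = -2070;  -5068 + 2070 = -2998;  -5417 + 2998 = -2419;  -3358 + 2419 = -939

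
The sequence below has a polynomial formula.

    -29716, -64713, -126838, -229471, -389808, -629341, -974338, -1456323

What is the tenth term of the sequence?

-2986513

First differences: -34997  -62125  -102633  -160337  -239533  -344997  -481985
Second differences: -27128  -40508  -57704  -79196  -105464  -136988
Third differences: -13380  -17196  -21492  -26268  -31524
Fourth differences: -3816  -4296  -4776  -5256
Fifth differences: -480  -480  -480
Constant fifth difference = -480, so extend:
-5256 − 480 = -5736;  -31524 − 5736 = -37260;  -136988 − 37260 = -174248;  -481985 − 174248 = -656233;  -1456323 − 656233 = -2112556
-5736 − 480 = -6216;  -37260 − 6216 = -43476;  -174248 − 43476 = -217724;  -656233 − 217724 = -873957;  -2112556 − 873957 = -2986513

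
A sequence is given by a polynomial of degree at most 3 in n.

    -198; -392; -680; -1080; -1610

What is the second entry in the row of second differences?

-112

D1: -194, -288, -400, -530
D2: -94, -112, -130
D3: -18, -18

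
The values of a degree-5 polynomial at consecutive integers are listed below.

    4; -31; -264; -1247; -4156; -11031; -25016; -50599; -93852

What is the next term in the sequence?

-162671

First differences: -35 , -233 , -983 , -2909 , -6875 , -13985 , -25583 , -43253
Second differences: -198 , -750 , -1926 , -3966 , -7110 , -11598 , -17670
Third differences: -552 , -1176 , -2040 , -3144 , -4488 , -6072
Fourth differences: -624 , -864 , -1104 , -1344 , -1584
Fifth differences: -240 , -240 , -240 , -240
Constant fifth difference = -240, so extend:
-1584 − 240 = -1824;  -6072 − 1824 = -7896;  -17670 − 7896 = -25566;  -43253 − 25566 = -68819;  -93852 − 68819 = -162671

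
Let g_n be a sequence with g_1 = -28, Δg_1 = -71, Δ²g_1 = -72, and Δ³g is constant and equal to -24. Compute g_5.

Build the table forward from the leading diagonal:
Third differences: -24  -24  -24  -24  -24
Second differences: -72  -96  -120  -144  -168
First differences: -71  -143  -239  -359  -503
g: -28  -99  -242  -481  -840

-840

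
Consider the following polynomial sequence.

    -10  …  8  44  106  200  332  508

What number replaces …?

-8

Using the last 6 terms:
36, 62, 94, 132, 176
26, 32, 38, 44
6, 6, 6
Constant third difference = 6.
Extend backward: 26 − 6 = 20;  36 − 20 = 16;  8 − 16 = -8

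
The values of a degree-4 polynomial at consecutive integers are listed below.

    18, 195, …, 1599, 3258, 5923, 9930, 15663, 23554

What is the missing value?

Using the last 6 terms:
First differences: 1659  2665  4007  5733  7891
Second differences: 1006  1342  1726  2158
Third differences: 336  384  432
Fourth differences: 48  48
Constant fourth difference = 48.
Extend backward: 336 − 48 = 288;  1006 − 288 = 718;  1659 − 718 = 941;  1599 − 941 = 658

658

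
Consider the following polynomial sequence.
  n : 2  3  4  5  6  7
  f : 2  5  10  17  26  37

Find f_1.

1

Δ: 3  5  7  9  11
Δ²: 2  2  2  2
The second differences are constant at 2.
Work back: 3 − 2 = 1;  2 − 1 = 1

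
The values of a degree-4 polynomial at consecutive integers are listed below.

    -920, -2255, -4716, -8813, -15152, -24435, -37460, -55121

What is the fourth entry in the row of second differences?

Δ: -1335, -2461, -4097, -6339, -9283, -13025, -17661
Δ²: -1126, -1636, -2242, -2944, -3742, -4636
Δ³: -510, -606, -702, -798, -894
Δ⁴: -96, -96, -96, -96

-2944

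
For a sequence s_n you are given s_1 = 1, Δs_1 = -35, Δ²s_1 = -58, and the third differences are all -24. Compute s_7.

Build the table forward from the leading diagonal:
Third differences: -24, -24, -24, -24, -24, -24, -24
Second differences: -58, -82, -106, -130, -154, -178, -202
First differences: -35, -93, -175, -281, -411, -565, -743
s: 1, -34, -127, -302, -583, -994, -1559

-1559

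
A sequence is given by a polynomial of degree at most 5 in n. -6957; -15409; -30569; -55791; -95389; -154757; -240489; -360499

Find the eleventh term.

First differences: -8452, -15160, -25222, -39598, -59368, -85732, -120010
Second differences: -6708, -10062, -14376, -19770, -26364, -34278
Third differences: -3354, -4314, -5394, -6594, -7914
Fourth differences: -960, -1080, -1200, -1320
Fifth differences: -120, -120, -120
Constant fifth difference = -120, so extend:
-1320 − 120 = -1440;  -7914 − 1440 = -9354;  -34278 − 9354 = -43632;  -120010 − 43632 = -163642;  -360499 − 163642 = -524141
-1440 − 120 = -1560;  -9354 − 1560 = -10914;  -43632 − 10914 = -54546;  -163642 − 54546 = -218188;  -524141 − 218188 = -742329
-1560 − 120 = -1680;  -10914 − 1680 = -12594;  -54546 − 12594 = -67140;  -218188 − 67140 = -285328;  -742329 − 285328 = -1027657

-1027657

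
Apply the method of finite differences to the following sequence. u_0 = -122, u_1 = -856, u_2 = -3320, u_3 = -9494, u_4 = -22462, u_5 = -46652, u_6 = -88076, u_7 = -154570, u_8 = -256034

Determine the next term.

Δ: -734, -2464, -6174, -12968, -24190, -41424, -66494, -101464
Δ²: -1730, -3710, -6794, -11222, -17234, -25070, -34970
Δ³: -1980, -3084, -4428, -6012, -7836, -9900
Δ⁴: -1104, -1344, -1584, -1824, -2064
Δ⁵: -240, -240, -240, -240
The fifth differences are constant (-240).
-2064 − 240 = -2304;  -9900 − 2304 = -12204;  -34970 − 12204 = -47174;  -101464 − 47174 = -148638;  -256034 − 148638 = -404672

-404672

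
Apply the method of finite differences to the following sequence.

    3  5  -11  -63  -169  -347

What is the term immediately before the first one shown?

1

Δ: 2  -16  -52  -106  -178
Δ²: -18  -36  -54  -72
Δ³: -18  -18  -18
The third differences are constant at -18.
Work back: -18 + 18 = 0;  2 + 0 = 2;  3 − 2 = 1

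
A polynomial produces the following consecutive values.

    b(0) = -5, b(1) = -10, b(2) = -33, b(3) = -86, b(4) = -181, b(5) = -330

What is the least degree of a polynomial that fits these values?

3

Δ: -5, -23, -53, -95, -149
Δ²: -18, -30, -42, -54
Δ³: -12, -12, -12
The third differences are constant, so the polynomial has degree 3.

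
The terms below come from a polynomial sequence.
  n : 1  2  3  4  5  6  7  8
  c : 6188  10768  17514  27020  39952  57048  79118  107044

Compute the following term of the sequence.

D1: 4580  6746  9506  12932  17096  22070  27926
D2: 2166  2760  3426  4164  4974  5856
D3: 594  666  738  810  882
D4: 72  72  72  72
The fourth differences are constant (72).
882 + 72 = 954;  5856 + 954 = 6810;  27926 + 6810 = 34736;  107044 + 34736 = 141780

141780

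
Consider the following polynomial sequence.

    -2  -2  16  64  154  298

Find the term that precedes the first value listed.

0, 18, 48, 90, 144
18, 30, 42, 54
12, 12, 12
The third differences are constant at 12.
Work back: 18 − 12 = 6;  0 − 6 = -6;  -2 + 6 = 4

4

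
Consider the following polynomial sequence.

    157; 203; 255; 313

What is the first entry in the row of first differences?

First differences: 46, 52, 58
Second differences: 6, 6

46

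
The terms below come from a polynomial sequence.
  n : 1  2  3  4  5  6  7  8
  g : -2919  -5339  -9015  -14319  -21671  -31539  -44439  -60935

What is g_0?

Δ: -2420, -3676, -5304, -7352, -9868, -12900, -16496
Δ²: -1256, -1628, -2048, -2516, -3032, -3596
Δ³: -372, -420, -468, -516, -564
Δ⁴: -48, -48, -48, -48
The fourth differences are constant at -48.
Work back: -372 + 48 = -324;  -1256 + 324 = -932;  -2420 + 932 = -1488;  -2919 + 1488 = -1431

-1431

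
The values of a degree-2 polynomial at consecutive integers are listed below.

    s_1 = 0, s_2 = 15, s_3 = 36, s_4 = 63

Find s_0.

15  21  27
6  6
The second differences are constant at 6.
Work back: 15 − 6 = 9;  0 − 9 = -9

-9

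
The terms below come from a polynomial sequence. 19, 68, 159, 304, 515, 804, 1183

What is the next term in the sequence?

1664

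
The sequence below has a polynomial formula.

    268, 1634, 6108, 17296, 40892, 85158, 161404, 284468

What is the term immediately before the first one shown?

12

D1: 1366, 4474, 11188, 23596, 44266, 76246, 123064
D2: 3108, 6714, 12408, 20670, 31980, 46818
D3: 3606, 5694, 8262, 11310, 14838
D4: 2088, 2568, 3048, 3528
D5: 480, 480, 480
The fifth differences are constant at 480.
Work back: 2088 − 480 = 1608;  3606 − 1608 = 1998;  3108 − 1998 = 1110;  1366 − 1110 = 256;  268 − 256 = 12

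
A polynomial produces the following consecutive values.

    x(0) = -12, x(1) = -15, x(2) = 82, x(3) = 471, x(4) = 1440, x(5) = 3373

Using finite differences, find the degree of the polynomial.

-3, 97, 389, 969, 1933
100, 292, 580, 964
192, 288, 384
96, 96
The fourth differences are constant, so the polynomial has degree 4.

4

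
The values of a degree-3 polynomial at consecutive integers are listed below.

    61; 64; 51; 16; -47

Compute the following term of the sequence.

-144

First differences: 3, -13, -35, -63
Second differences: -16, -22, -28
Third differences: -6, -6
The third differences are constant (-6).
-28 − 6 = -34;  -63 − 34 = -97;  -47 − 97 = -144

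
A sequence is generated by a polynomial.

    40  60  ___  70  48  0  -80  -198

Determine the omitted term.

72

Using the last 5 terms:
-22  -48  -80  -118
-26  -32  -38
-6  -6
Constant third difference = -6.
Extend backward: -26 + 6 = -20;  -22 + 20 = -2;  70 + 2 = 72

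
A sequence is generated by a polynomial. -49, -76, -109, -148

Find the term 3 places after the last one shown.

-301

-27, -33, -39
-6, -6
Constant second difference = -6, so extend:
-39 − 6 = -45;  -148 − 45 = -193
-45 − 6 = -51;  -193 − 51 = -244
-51 − 6 = -57;  -244 − 57 = -301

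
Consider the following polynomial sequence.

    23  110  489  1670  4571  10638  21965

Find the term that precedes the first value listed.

6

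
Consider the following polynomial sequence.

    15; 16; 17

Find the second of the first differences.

1

Δ: 1, 1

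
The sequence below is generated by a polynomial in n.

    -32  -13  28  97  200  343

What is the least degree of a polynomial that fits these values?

3

First differences: 19, 41, 69, 103, 143
Second differences: 22, 28, 34, 40
Third differences: 6, 6, 6
The third differences are constant, so the polynomial has degree 3.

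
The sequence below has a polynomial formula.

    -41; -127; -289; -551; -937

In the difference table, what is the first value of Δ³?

-24

First differences: -86, -162, -262, -386
Second differences: -76, -100, -124
Third differences: -24, -24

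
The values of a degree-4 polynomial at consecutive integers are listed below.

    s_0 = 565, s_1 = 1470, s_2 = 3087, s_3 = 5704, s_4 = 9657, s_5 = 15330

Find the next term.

23155

905, 1617, 2617, 3953, 5673
712, 1000, 1336, 1720
288, 336, 384
48, 48
Fourth differences constant at 48.
384 + 48 = 432;  1720 + 432 = 2152;  5673 + 2152 = 7825;  15330 + 7825 = 23155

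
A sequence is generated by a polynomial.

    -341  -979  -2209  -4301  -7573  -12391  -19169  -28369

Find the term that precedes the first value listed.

First differences: -638, -1230, -2092, -3272, -4818, -6778, -9200
Second differences: -592, -862, -1180, -1546, -1960, -2422
Third differences: -270, -318, -366, -414, -462
Fourth differences: -48, -48, -48, -48
The fourth differences are constant at -48.
Work back: -270 + 48 = -222;  -592 + 222 = -370;  -638 + 370 = -268;  -341 + 268 = -73

-73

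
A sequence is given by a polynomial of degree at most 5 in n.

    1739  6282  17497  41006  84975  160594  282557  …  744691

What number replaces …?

469542

Using the first 7 terms:
D1: 4543  11215  23509  43969  75619  121963
D2: 6672  12294  20460  31650  46344
D3: 5622  8166  11190  14694
D4: 2544  3024  3504
D5: 480  480
Constant fifth difference = 480.
Extend forward: 3504 + 480 = 3984;  14694 + 3984 = 18678;  46344 + 18678 = 65022;  121963 + 65022 = 186985;  282557 + 186985 = 469542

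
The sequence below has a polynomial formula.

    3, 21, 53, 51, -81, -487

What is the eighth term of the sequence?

-2937

Δ: 18 , 32 , -2 , -132 , -406
Δ²: 14 , -34 , -130 , -274
Δ³: -48 , -96 , -144
Δ⁴: -48 , -48
The fourth differences are constant (-48).
-144 − 48 = -192;  -274 − 192 = -466;  -406 − 466 = -872;  -487 − 872 = -1359
-192 − 48 = -240;  -466 − 240 = -706;  -872 − 706 = -1578;  -1359 − 1578 = -2937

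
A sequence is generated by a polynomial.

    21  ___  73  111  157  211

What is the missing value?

Using the last 4 terms:
Δ: 38  46  54
Δ²: 8  8
Constant second difference = 8.
Extend backward: 38 − 8 = 30;  73 − 30 = 43

43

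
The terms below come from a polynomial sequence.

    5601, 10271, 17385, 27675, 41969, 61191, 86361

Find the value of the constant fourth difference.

First differences: 4670, 7114, 10290, 14294, 19222, 25170
Second differences: 2444, 3176, 4004, 4928, 5948
Third differences: 732, 828, 924, 1020
Fourth differences: 96, 96, 96

96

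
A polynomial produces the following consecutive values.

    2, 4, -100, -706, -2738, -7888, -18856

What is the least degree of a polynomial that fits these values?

2, -104, -606, -2032, -5150, -10968
-106, -502, -1426, -3118, -5818
-396, -924, -1692, -2700
-528, -768, -1008
-240, -240
The fifth differences are constant, so the polynomial has degree 5.

5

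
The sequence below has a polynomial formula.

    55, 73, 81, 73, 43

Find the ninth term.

18  8  -8  -30
-10  -16  -22
-6  -6
Third differences constant at -6.
-22 − 6 = -28;  -30 − 28 = -58;  43 − 58 = -15
-28 − 6 = -34;  -58 − 34 = -92;  -15 − 92 = -107
-34 − 6 = -40;  -92 − 40 = -132;  -107 − 132 = -239
-40 − 6 = -46;  -132 − 46 = -178;  -239 − 178 = -417

-417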